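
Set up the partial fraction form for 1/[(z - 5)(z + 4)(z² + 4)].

Two linear + quadratic: P/(z - 5) + Q/(z + 4) + (Rz + S)/(z² + 4)


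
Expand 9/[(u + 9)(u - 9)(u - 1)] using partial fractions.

Using cover-up method: α = 1/20, β = 1/16, γ = -9/80
Result: (1/20)/(u + 9) + (1/16)/(u - 9) - (9/80)/(u - 1)


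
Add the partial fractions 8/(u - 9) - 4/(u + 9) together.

Common denominator (u - 9)(u + 9). Numerator: 8(u + 9) - 4(u - 9) = (8u + 72) - (4u - 36) = 4u + 108
Result: (4u + 108)/[(u - 9)(u + 9)]


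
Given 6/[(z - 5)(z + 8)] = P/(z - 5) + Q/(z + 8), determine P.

Cover-up at z = 5: P = 6/(5 + 8) = 6/13


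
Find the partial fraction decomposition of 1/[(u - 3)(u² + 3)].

Cover-up at u = 3: α = 1/(3² + 3) = 1/12. Then β = -α = -1/12, γ = -α·(0 + 3) = -1/4
Result: (1/12)/(u - 3) - ((1/12)u + 1/4)/(u² + 3)


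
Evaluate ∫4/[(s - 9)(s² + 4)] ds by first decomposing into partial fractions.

Cover-up at s=9: α = 4/(9²+4) = 4/85. Coeff matching: β = -4/85, γ = -36/85. Decomposition: (4/85)/(s - 9) - ((4/85)s + 36/85)/(s² + 4). Integrate: linear → ln, quadratic → (1/2)ln + arctan: (4/85) ln|(s - 9)| - (2/85) ln(s² + 4) - (18/85) arctan(s/2) + C


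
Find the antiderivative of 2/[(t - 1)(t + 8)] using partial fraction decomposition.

Decompose: 2/[(t - 1)(t + 8)] = (2/9)/(t - 1) - (2/9)/(t + 8). Integrate each term: (2/9) ln|(t - 1)| - (2/9) ln|(t + 8)| + C


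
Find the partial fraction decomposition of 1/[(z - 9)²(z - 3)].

Cover-up at z=3: C = 1/(3 - 9)² = 1/36. Cover-up at z=9: B = 1/(9 - 3) = 1/6. Comparing z² coeff: A = -C = -1/36
Result: (-1/36)/(z - 9) + (1/6)/(z - 9)² + (1/36)/(z - 3)


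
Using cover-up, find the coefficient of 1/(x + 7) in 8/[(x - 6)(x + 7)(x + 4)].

Cover (x + 7), set x=-7: 8/[(-7 - 6)(-7 + 4)] = 8/39


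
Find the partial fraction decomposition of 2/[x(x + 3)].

2/x(x + 3) = P/x + Q/(x + 3). P = 2/(0 + 3) = 2/3, Q = 2/(-3 - 0) = -2/3
Result: (2/3)/x - (2/3)/(x + 3)


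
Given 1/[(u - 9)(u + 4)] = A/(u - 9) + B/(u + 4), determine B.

Cover-up at u = -4: B = 1/(-4 - 9) = -1/13


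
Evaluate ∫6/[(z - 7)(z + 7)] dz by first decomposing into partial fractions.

Decompose: 6/[(z - 7)(z + 7)] = (3/7)/(z - 7) - (3/7)/(z + 7). Integrate each term: (3/7) ln|(z - 7)| - (3/7) ln|(z + 7)| + C


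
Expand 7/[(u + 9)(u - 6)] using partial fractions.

7/(u + 9)(u - 6) = P/(u + 9) + Q/(u - 6). P = 7/(-9 - 6) = -7/15, Q = 7/(6 + 9) = 7/15
Result: (-7/15)/(u + 9) + (7/15)/(u - 6)


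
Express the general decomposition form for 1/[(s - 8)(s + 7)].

Distinct linear factors: P/(s - 8) + Q/(s + 7)


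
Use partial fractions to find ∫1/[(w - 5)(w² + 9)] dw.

Cover-up at w=5: A = 1/(5²+9) = 1/34. Coeff matching: B = -1/34, C = -5/34. Decomposition: (1/34)/(w - 5) - ((1/34)w + 5/34)/(w² + 9). Integrate: linear → ln, quadratic → (1/2)ln + arctan: (1/34) ln|(w - 5)| - (1/68) ln(w² + 9) - (5/102) arctan(w/3) + C


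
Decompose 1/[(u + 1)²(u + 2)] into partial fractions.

Cover-up at u=-2: C = 1/(-2 + 1)² = 1. Cover-up at u=-1: B = 1/(-1 + 2) = 1. Comparing u² coeff: A = -C = -1
Result: -1/(u + 1) + 1/(u + 1)² + 1/(u + 2)


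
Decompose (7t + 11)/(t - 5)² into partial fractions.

(7t + 11) = α(t - 5) + β. At t = 5: β = 7·5 + 11 = 46. Coeff of t: α = 7
Result: 7/(t - 5) + 46/(t - 5)²


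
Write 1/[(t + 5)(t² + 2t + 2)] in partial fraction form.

Cover-up at t = -5: A = 1/((-5)² + 2·(-5) + 2) = 1/17. Then B = -A = -1/17, C = -A·(2 - 5) = 3/17
Result: (1/17)/(t + 5) - ((1/17)t - 3/17)/(t² + 2t + 2)


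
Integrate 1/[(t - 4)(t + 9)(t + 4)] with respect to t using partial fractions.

Cover-up: α = 1/104, β = 1/65, γ = -1/40. Decomposition: (1/104)/(t - 4) + (1/65)/(t + 9) - (1/40)/(t + 4). Integrate each term: (1/104) ln|(t - 4)| + (1/65) ln|(t + 9)| - (1/40) ln|(t + 4)| + C


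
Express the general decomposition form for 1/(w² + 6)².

Repeated quadratic factor: (αw + β)/(w² + 6) + (γw + δ)/(w² + 6)²


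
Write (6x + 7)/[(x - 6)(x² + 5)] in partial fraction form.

At x=6: A = (6·6 + 7)/(6² + 5) = 43/41. B = -A = -43/41, C = 6 - 6·A = -12/41
Result: (43/41)/(x - 6) - ((43/41)x + 12/41)/(x² + 5)


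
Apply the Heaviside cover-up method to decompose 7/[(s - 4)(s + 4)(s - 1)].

Cover (s - 4), s=4: α = 7/[(4 + 4)(4 - 1)] = 7/24. Cover (s + 4), s=-4: β = 7/[(-4 - 4)(-4 - 1)] = 7/40. Cover (s - 1), s=1: γ = 7/[(1 - 4)(1 + 4)] = -7/15.
Result: (7/24)/(s - 4) + (7/40)/(s + 4) - (7/15)/(s - 1)


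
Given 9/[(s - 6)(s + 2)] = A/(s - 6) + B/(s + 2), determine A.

Cover-up at s = 6: A = 9/(6 + 2) = 9/8


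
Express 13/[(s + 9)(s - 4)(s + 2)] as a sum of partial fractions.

Using cover-up method: P = 1/7, Q = 1/6, R = -13/42
Result: (1/7)/(s + 9) + (1/6)/(s - 4) - (13/42)/(s + 2)


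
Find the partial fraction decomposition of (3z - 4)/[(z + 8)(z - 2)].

At z=-8: P = (3·(-8) - 4)/(-8 - 2) = 14/5. At z=2: Q = (3·2 - 4)/(2 + 8) = 1/5
Result: (14/5)/(z + 8) + (1/5)/(z - 2)


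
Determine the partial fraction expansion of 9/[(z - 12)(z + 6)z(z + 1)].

Using Heaviside cover-up: (1/312)/(z - 12) - (1/60)/(z + 6) - (1/8)/z + (9/65)/(z + 1)


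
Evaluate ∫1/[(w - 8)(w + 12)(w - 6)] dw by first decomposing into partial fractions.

Cover-up: A = 1/40, B = 1/360, C = -1/36. Decomposition: (1/40)/(w - 8) + (1/360)/(w + 12) - (1/36)/(w - 6). Integrate each term: (1/40) ln|(w - 8)| + (1/360) ln|(w + 12)| - (1/36) ln|(w - 6)| + C


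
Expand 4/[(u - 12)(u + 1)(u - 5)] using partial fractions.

Using cover-up method: P = 4/91, Q = 2/39, R = -2/21
Result: (4/91)/(u - 12) + (2/39)/(u + 1) - (2/21)/(u - 5)


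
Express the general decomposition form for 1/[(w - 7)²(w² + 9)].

Repeated linear + quadratic: A/(w - 7) + B/(w - 7)² + (Cw + D)/(w² + 9)


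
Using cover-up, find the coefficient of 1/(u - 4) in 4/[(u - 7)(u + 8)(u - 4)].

Cover (u - 4), set u=4: 4/[(4 - 7)(4 + 8)] = -1/9


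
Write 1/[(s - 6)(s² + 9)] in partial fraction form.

Cover-up at s = 6: P = 1/(6² + 9) = 1/45. Then Q = -P = -1/45, R = -P·(0 + 6) = -2/15
Result: (1/45)/(s - 6) - ((1/45)s + 2/15)/(s² + 9)


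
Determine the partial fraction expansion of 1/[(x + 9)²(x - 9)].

Cover-up at x=9: R = 1/(9 + 9)² = 1/324. Cover-up at x=-9: Q = 1/(-9 - 9) = -1/18. Comparing x² coeff: P = -R = -1/324
Result: (-1/324)/(x + 9) - (1/18)/(x + 9)² + (1/324)/(x - 9)


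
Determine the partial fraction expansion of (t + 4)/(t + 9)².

(t + 4) = P(t + 9) + Q. At t = -9: Q = 1·(-9) + 4 = -5. Coeff of t: P = 1
Result: 1/(t + 9) - 5/(t + 9)²


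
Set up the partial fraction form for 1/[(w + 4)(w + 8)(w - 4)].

Three distinct linear factors: P/(w + 4) + Q/(w + 8) + R/(w - 4)


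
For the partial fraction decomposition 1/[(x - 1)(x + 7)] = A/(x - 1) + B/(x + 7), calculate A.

Cover-up at x = 1: A = 1/(1 + 7) = 1/8


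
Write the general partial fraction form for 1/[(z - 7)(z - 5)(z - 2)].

Three distinct linear factors: P/(z - 7) + Q/(z - 5) + R/(z - 2)


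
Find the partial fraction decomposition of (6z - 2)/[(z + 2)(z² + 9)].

At z=-2: A = (6·(-2) - 2)/((-2)² + 9) = -14/13. B = -A = 14/13, C = 6 - (-2)·A = 50/13
Result: (-14/13)/(z + 2) + ((14/13)z + 50/13)/(z² + 9)


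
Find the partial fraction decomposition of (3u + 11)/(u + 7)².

(3u + 11) = A(u + 7) + B. At u = -7: B = 3·(-7) + 11 = -10. Coeff of u: A = 3
Result: 3/(u + 7) - 10/(u + 7)²


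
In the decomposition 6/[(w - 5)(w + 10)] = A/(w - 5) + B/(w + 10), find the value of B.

Cover-up at w = -10: B = 6/(-10 - 5) = -6/15 = -2/5


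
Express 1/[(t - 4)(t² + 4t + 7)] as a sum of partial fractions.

Cover-up at t = 4: A = 1/(4² + 4·4 + 7) = 1/39. Then B = -A = -1/39, C = -A·(4 + 4) = -8/39
Result: (1/39)/(t - 4) - ((1/39)t + 8/39)/(t² + 4t + 7)


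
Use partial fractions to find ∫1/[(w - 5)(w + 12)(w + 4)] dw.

Cover-up: A = 1/153, B = 1/136, C = -1/72. Decomposition: (1/153)/(w - 5) + (1/136)/(w + 12) - (1/72)/(w + 4). Integrate each term: (1/153) ln|(w - 5)| + (1/136) ln|(w + 12)| - (1/72) ln|(w + 4)| + C


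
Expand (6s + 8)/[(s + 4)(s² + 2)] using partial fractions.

At s=-4: A = (6·(-4) + 8)/((-4)² + 2) = -8/9. B = -A = 8/9, C = 6 - (-4)·A = 22/9
Result: (-8/9)/(s + 4) + ((8/9)s + 22/9)/(s² + 2)


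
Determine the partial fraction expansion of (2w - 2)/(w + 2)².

(2w - 2) = P(w + 2) + Q. At w = -2: Q = 2·(-2) - 2 = -6. Coeff of w: P = 2
Result: 2/(w + 2) - 6/(w + 2)²


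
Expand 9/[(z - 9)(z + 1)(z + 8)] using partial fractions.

Using cover-up method: A = 9/170, B = -9/70, C = 9/119
Result: (9/170)/(z - 9) - (9/70)/(z + 1) + (9/119)/(z + 8)


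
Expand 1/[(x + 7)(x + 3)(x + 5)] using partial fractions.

Using cover-up method: α = 1/8, β = 1/8, γ = -1/4
Result: (1/8)/(x + 7) + (1/8)/(x + 3) - (1/4)/(x + 5)


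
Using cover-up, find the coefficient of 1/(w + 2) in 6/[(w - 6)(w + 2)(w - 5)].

Cover (w + 2), set w=-2: 6/[(-2 - 6)(-2 - 5)] = 3/28


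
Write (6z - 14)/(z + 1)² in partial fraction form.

(6z - 14) = P(z + 1) + Q. At z = -1: Q = 6·(-1) - 14 = -20. Coeff of z: P = 6
Result: 6/(z + 1) - 20/(z + 1)²


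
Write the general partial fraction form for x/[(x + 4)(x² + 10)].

Linear + irreducible quadratic: A/(x + 4) + (Bx + C)/(x² + 10)


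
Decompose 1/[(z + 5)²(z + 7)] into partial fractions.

Cover-up at z=-7: C = 1/(-7 + 5)² = 1/4. Cover-up at z=-5: B = 1/(-5 + 7) = 1/2. Comparing z² coeff: A = -C = -1/4
Result: (-1/4)/(z + 5) + (1/2)/(z + 5)² + (1/4)/(z + 7)


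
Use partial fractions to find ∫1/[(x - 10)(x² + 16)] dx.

Cover-up at x=10: P = 1/(10²+16) = 1/116. Coeff matching: Q = -1/116, R = -5/58. Decomposition: (1/116)/(x - 10) - ((1/116)x + 5/58)/(x² + 16). Integrate: linear → ln, quadratic → (1/2)ln + arctan: (1/116) ln|(x - 10)| - (1/232) ln(x² + 16) - (5/232) arctan(x/4) + C


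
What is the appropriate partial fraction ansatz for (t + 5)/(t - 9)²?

Repeated linear factor: P/(t - 9) + Q/(t - 9)²


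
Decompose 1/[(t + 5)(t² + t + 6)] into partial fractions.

Cover-up at t = -5: P = 1/((-5)² + 1·(-5) + 6) = 1/26. Then Q = -P = -1/26, R = -P·(1 - 5) = 2/13
Result: (1/26)/(t + 5) - ((1/26)t - 2/13)/(t² + t + 6)


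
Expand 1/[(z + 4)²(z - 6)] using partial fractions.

Cover-up at z=6: R = 1/(6 + 4)² = 1/100. Cover-up at z=-4: Q = 1/(-4 - 6) = -1/10. Comparing z² coeff: P = -R = -1/100
Result: (-1/100)/(z + 4) - (1/10)/(z + 4)² + (1/100)/(z - 6)


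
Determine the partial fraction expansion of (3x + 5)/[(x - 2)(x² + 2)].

At x=2: α = (3·2 + 5)/(2² + 2) = 11/6. β = -α = -11/6, γ = 3 - 2·α = -2/3
Result: (11/6)/(x - 2) - ((11/6)x + 2/3)/(x² + 2)


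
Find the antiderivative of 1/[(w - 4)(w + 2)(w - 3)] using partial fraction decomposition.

Cover-up: α = 1/6, β = 1/30, γ = -1/5. Decomposition: (1/6)/(w - 4) + (1/30)/(w + 2) - (1/5)/(w - 3). Integrate each term: (1/6) ln|(w - 4)| + (1/30) ln|(w + 2)| - (1/5) ln|(w - 3)| + C


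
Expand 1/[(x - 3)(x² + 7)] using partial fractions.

Cover-up at x = 3: P = 1/(3² + 7) = 1/16. Then Q = -P = -1/16, R = -P·(0 + 3) = -3/16
Result: (1/16)/(x - 3) - ((1/16)x + 3/16)/(x² + 7)


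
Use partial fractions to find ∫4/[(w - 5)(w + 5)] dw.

Decompose: 4/[(w - 5)(w + 5)] = (2/5)/(w - 5) - (2/5)/(w + 5). Integrate each term: (2/5) ln|(w - 5)| - (2/5) ln|(w + 5)| + C


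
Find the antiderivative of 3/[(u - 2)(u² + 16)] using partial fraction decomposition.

Cover-up at u=2: P = 3/(2²+16) = 3/20. Coeff matching: Q = -3/20, R = -3/10. Decomposition: (3/20)/(u - 2) - ((3/20)u + 3/10)/(u² + 16). Integrate: linear → ln, quadratic → (1/2)ln + arctan: (3/20) ln|(u - 2)| - (3/40) ln(u² + 16) - (3/40) arctan(u/4) + C


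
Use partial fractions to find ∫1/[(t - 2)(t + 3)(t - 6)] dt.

Cover-up: P = -1/20, Q = 1/45, R = 1/36. Decomposition: (-1/20)/(t - 2) + (1/45)/(t + 3) + (1/36)/(t - 6). Integrate each term: (-1/20) ln|(t - 2)| + (1/45) ln|(t + 3)| + (1/36) ln|(t - 6)| + C


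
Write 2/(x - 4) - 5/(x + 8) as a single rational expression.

Common denominator (x - 4)(x + 8). Numerator: 2(x + 8) - 5(x - 4) = (2x + 16) - (5x - 20) = -3x + 36
Result: (-3x + 36)/[(x - 4)(x + 8)]


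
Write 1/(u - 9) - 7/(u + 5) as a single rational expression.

Common denominator (u - 9)(u + 5). Numerator: 1(u + 5) - 7(u - 9) = (u + 5) - (7u - 63) = -6u + 68
Result: (-6u + 68)/[(u - 9)(u + 5)]


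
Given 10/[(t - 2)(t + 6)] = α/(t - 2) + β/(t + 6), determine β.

Cover-up at t = -6: β = 10/(-6 - 2) = -10/8 = -5/4


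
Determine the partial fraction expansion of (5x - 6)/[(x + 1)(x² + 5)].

At x=-1: A = (5·(-1) - 6)/((-1)² + 5) = -11/6. B = -A = 11/6, C = 5 - (-1)·A = 19/6
Result: (-11/6)/(x + 1) + ((11/6)x + 19/6)/(x² + 5)


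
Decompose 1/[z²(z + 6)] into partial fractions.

Cover-up at z=-6: C = 1/(-6 - 0)² = 1/36. Cover-up at z=0: B = 1/(0 + 6) = 1/6. Comparing z² coeff: A = -C = -1/36
Result: (-1/36)/z + (1/6)/z² + (1/36)/(z + 6)


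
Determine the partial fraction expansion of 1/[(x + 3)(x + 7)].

1/(x + 3)(x + 7) = α/(x + 3) + β/(x + 7). α = 1/(-3 + 7) = 1/4, β = 1/(-7 + 3) = -1/4
Result: (1/4)/(x + 3) - (1/4)/(x + 7)


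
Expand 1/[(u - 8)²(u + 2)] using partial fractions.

Cover-up at u=-2: γ = 1/(-2 - 8)² = 1/100. Cover-up at u=8: β = 1/(8 + 2) = 1/10. Comparing u² coeff: α = -γ = -1/100
Result: (-1/100)/(u - 8) + (1/10)/(u - 8)² + (1/100)/(u + 2)


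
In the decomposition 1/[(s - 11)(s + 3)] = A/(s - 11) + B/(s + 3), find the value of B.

Cover-up at s = -3: B = 1/(-3 - 11) = -1/14


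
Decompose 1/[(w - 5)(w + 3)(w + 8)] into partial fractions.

Using cover-up method: A = 1/104, B = -1/40, C = 1/65
Result: (1/104)/(w - 5) - (1/40)/(w + 3) + (1/65)/(w + 8)


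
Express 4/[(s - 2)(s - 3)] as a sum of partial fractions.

4/(s - 2)(s - 3) = A/(s - 2) + B/(s - 3). A = 4/(2 - 3) = -4, B = 4/(3 - 2) = 4
Result: -4/(s - 2) + 4/(s - 3)


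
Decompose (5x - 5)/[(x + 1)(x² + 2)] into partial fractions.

At x=-1: A = (5·(-1) - 5)/((-1)² + 2) = -10/3. B = -A = 10/3, C = 5 - (-1)·A = 5/3
Result: (-10/3)/(x + 1) + ((10/3)x + 5/3)/(x² + 2)


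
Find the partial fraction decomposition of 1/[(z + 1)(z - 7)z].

Using cover-up method: P = 1/8, Q = 1/56, R = -1/7
Result: (1/8)/(z + 1) + (1/56)/(z - 7) - (1/7)/z


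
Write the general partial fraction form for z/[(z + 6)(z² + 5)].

Linear + irreducible quadratic: A/(z + 6) + (Bz + C)/(z² + 5)


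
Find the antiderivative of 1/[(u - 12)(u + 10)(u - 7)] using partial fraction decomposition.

Cover-up: α = 1/110, β = 1/374, γ = -1/85. Decomposition: (1/110)/(u - 12) + (1/374)/(u + 10) - (1/85)/(u - 7). Integrate each term: (1/110) ln|(u - 12)| + (1/374) ln|(u + 10)| - (1/85) ln|(u - 7)| + C


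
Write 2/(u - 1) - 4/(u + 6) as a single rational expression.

Common denominator (u - 1)(u + 6). Numerator: 2(u + 6) - 4(u - 1) = (2u + 12) - (4u - 4) = -2u + 16
Result: (-2u + 16)/[(u - 1)(u + 6)]


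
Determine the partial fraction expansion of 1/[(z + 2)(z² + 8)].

Cover-up at z = -2: α = 1/((-2)² + 8) = 1/12. Then β = -α = -1/12, γ = -α·(0 - 2) = 1/6
Result: (1/12)/(z + 2) - ((1/12)z - 1/6)/(z² + 8)


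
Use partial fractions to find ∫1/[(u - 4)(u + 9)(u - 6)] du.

Cover-up: α = -1/26, β = 1/195, γ = 1/30. Decomposition: (-1/26)/(u - 4) + (1/195)/(u + 9) + (1/30)/(u - 6). Integrate each term: (-1/26) ln|(u - 4)| + (1/195) ln|(u + 9)| + (1/30) ln|(u - 6)| + C


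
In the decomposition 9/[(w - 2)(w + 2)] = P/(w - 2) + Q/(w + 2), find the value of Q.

Cover-up at w = -2: Q = 9/(-2 - 2) = -9/4


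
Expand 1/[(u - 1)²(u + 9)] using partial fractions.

Cover-up at u=-9: R = 1/(-9 - 1)² = 1/100. Cover-up at u=1: Q = 1/(1 + 9) = 1/10. Comparing u² coeff: P = -R = -1/100
Result: (-1/100)/(u - 1) + (1/10)/(u - 1)² + (1/100)/(u + 9)


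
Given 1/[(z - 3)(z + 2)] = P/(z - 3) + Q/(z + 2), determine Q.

Cover-up at z = -2: Q = 1/(-2 - 3) = -1/5


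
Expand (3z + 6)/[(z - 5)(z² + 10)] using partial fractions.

At z=5: α = (3·5 + 6)/(5² + 10) = 3/5. β = -α = -3/5, γ = 3 - 5·α = 0
Result: (3/5)/(z - 5) - ((3/5)z)/(z² + 10)


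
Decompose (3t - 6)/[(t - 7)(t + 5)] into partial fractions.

At t=7: A = (3·7 - 6)/(7 + 5) = 5/4. At t=-5: B = (3·(-5) - 6)/(-5 - 7) = 7/4
Result: (5/4)/(t - 7) + (7/4)/(t + 5)


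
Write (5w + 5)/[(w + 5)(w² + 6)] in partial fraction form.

At w=-5: α = (5·(-5) + 5)/((-5)² + 6) = -20/31. β = -α = 20/31, γ = 5 - (-5)·α = 55/31
Result: (-20/31)/(w + 5) + ((20/31)w + 55/31)/(w² + 6)


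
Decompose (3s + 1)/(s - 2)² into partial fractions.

(3s + 1) = A(s - 2) + B. At s = 2: B = 3·2 + 1 = 7. Coeff of s: A = 3
Result: 3/(s - 2) + 7/(s - 2)²


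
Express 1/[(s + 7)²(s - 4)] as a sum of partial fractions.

Cover-up at s=4: R = 1/(4 + 7)² = 1/121. Cover-up at s=-7: Q = 1/(-7 - 4) = -1/11. Comparing s² coeff: P = -R = -1/121
Result: (-1/121)/(s + 7) - (1/11)/(s + 7)² + (1/121)/(s - 4)


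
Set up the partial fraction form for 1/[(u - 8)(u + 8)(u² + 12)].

Two linear + quadratic: P/(u - 8) + Q/(u + 8) + (Ru + S)/(u² + 12)


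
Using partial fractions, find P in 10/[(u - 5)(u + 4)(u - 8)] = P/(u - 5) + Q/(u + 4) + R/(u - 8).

Cover-up at u = 5: P = 10/[(5 + 4)(5 - 8)] = 10/[(9)(-3)] = -10/27


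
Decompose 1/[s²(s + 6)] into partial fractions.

Cover-up at s=-6: R = 1/(-6 - 0)² = 1/36. Cover-up at s=0: Q = 1/(0 + 6) = 1/6. Comparing s² coeff: P = -R = -1/36
Result: (-1/36)/s + (1/6)/s² + (1/36)/(s + 6)


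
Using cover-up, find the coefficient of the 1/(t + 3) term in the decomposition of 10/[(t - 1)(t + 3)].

Cover (t + 3), set t=-3: 10/((t - 1) at t=-3) = 10/(-4) = -5/2


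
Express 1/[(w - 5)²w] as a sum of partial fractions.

Cover-up at w=0: γ = 1/(0 - 5)² = 1/25. Cover-up at w=5: β = 1/(5 - 0) = 1/5. Comparing w² coeff: α = -γ = -1/25
Result: (-1/25)/(w - 5) + (1/5)/(w - 5)² + (1/25)/w


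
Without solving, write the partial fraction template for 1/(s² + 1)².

Repeated quadratic factor: (Ps + Q)/(s² + 1) + (Rs + S)/(s² + 1)²


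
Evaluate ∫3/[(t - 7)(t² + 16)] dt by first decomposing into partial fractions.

Cover-up at t=7: P = 3/(7²+16) = 3/65. Coeff matching: Q = -3/65, R = -21/65. Decomposition: (3/65)/(t - 7) - ((3/65)t + 21/65)/(t² + 16). Integrate: linear → ln, quadratic → (1/2)ln + arctan: (3/65) ln|(t - 7)| - (3/130) ln(t² + 16) - (21/260) arctan(t/4) + C


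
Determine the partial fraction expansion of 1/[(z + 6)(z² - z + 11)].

Cover-up at z = -6: P = 1/((-6)² - 1·(-6) + 11) = 1/53. Then Q = -P = -1/53, R = -P·(-1 - 6) = 7/53
Result: (1/53)/(z + 6) - ((1/53)z - 7/53)/(z² - z + 11)


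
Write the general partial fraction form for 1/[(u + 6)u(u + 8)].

Three distinct linear factors: A/(u + 6) + B/u + C/(u + 8)


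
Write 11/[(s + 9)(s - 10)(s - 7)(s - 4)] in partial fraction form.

Using Heaviside cover-up: (-11/3952)/(s + 9) + (11/342)/(s - 10) - (11/144)/(s - 7) + (11/234)/(s - 4)


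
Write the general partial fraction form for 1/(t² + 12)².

Repeated quadratic factor: (At + B)/(t² + 12) + (Ct + D)/(t² + 12)²


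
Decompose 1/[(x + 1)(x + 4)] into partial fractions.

1/(x + 1)(x + 4) = α/(x + 1) + β/(x + 4). α = 1/(-1 + 4) = 1/3, β = 1/(-4 + 1) = -1/3
Result: (1/3)/(x + 1) - (1/3)/(x + 4)


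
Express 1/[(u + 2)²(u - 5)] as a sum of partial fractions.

Cover-up at u=5: R = 1/(5 + 2)² = 1/49. Cover-up at u=-2: Q = 1/(-2 - 5) = -1/7. Comparing u² coeff: P = -R = -1/49
Result: (-1/49)/(u + 2) - (1/7)/(u + 2)² + (1/49)/(u - 5)


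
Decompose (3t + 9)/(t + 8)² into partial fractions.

(3t + 9) = A(t + 8) + B. At t = -8: B = 3·(-8) + 9 = -15. Coeff of t: A = 3
Result: 3/(t + 8) - 15/(t + 8)²


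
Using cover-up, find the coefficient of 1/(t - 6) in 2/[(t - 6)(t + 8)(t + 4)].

Cover (t - 6), set t=6: 2/[(6 + 8)(6 + 4)] = 1/70


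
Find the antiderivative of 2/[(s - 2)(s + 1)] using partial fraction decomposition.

Decompose: 2/[(s - 2)(s + 1)] = (2/3)/(s - 2) - (2/3)/(s + 1). Integrate each term: (2/3) ln|(s - 2)| - (2/3) ln|(s + 1)| + C


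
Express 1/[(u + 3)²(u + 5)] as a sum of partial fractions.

Cover-up at u=-5: R = 1/(-5 + 3)² = 1/4. Cover-up at u=-3: Q = 1/(-3 + 5) = 1/2. Comparing u² coeff: P = -R = -1/4
Result: (-1/4)/(u + 3) + (1/2)/(u + 3)² + (1/4)/(u + 5)


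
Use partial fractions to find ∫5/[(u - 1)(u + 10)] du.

Decompose: 5/[(u - 1)(u + 10)] = (5/11)/(u - 1) - (5/11)/(u + 10). Integrate each term: (5/11) ln|(u - 1)| - (5/11) ln|(u + 10)| + C


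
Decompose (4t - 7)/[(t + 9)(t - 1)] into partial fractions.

At t=-9: α = (4·(-9) - 7)/(-9 - 1) = 43/10. At t=1: β = (4·1 - 7)/(1 + 9) = -3/10
Result: (43/10)/(t + 9) - (3/10)/(t - 1)


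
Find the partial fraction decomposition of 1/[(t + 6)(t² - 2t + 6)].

Cover-up at t = -6: α = 1/((-6)² - 2·(-6) + 6) = 1/54. Then β = -α = -1/54, γ = -α·(-2 - 6) = 4/27
Result: (1/54)/(t + 6) - ((1/54)t - 4/27)/(t² - 2t + 6)


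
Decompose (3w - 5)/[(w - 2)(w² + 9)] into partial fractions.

At w=2: α = (3·2 - 5)/(2² + 9) = 1/13. β = -α = -1/13, γ = 3 - 2·α = 37/13
Result: (1/13)/(w - 2) - ((1/13)w - 37/13)/(w² + 9)


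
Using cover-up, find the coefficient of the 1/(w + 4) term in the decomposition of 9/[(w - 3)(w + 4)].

Cover (w + 4), set w=-4: 9/((w - 3) at w=-4) = 9/(-7) = -9/7


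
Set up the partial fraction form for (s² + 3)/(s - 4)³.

Repeated linear factor (power 3): α/(s - 4) + β/(s - 4)² + γ/(s - 4)³


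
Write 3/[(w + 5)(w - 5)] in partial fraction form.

3/(w + 5)(w - 5) = α/(w + 5) + β/(w - 5). α = 3/(-5 - 5) = -3/10, β = 3/(5 + 5) = 3/10
Result: (-3/10)/(w + 5) + (3/10)/(w - 5)


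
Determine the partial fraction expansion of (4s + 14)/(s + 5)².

(4s + 14) = A(s + 5) + B. At s = -5: B = 4·(-5) + 14 = -6. Coeff of s: A = 4
Result: 4/(s + 5) - 6/(s + 5)²


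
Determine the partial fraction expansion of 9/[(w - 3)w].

9/(w - 3)w = α/(w - 3) + β/w. α = 9/(3 - 0) = 3, β = 9/(0 - 3) = -3
Result: 3/(w - 3) - 3/w


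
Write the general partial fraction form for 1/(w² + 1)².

Repeated quadratic factor: (Pw + Q)/(w² + 1) + (Rw + S)/(w² + 1)²


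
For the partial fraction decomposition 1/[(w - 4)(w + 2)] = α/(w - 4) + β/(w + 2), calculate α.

Cover-up at w = 4: α = 1/(4 + 2) = 1/6


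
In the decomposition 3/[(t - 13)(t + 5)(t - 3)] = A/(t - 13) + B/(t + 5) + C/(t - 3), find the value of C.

Cover-up at t = 3: C = 3/[(3 - 13)(3 + 5)] = 3/[(-10)(8)] = -3/80


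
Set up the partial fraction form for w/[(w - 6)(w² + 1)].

Linear + irreducible quadratic: A/(w - 6) + (Bw + C)/(w² + 1)


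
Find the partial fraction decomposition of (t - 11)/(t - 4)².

(t - 11) = α(t - 4) + β. At t = 4: β = 1·4 - 11 = -7. Coeff of t: α = 1
Result: 1/(t - 4) - 7/(t - 4)²


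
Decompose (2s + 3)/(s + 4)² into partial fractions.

(2s + 3) = P(s + 4) + Q. At s = -4: Q = 2·(-4) + 3 = -5. Coeff of s: P = 2
Result: 2/(s + 4) - 5/(s + 4)²


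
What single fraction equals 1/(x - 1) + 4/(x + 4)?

Common denominator (x - 1)(x + 4). Numerator: 1(x + 4) + 4(x - 1) = (x + 4) + (4x - 4) = 5x
Result: (5x)/[(x - 1)(x + 4)]


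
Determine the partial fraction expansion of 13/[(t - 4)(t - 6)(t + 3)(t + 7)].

Using Heaviside cover-up: (-13/154)/(t - 4) + (1/18)/(t - 6) + (13/252)/(t + 3) - (1/44)/(t + 7)


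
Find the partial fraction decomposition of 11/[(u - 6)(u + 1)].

11/(u - 6)(u + 1) = α/(u - 6) + β/(u + 1). α = 11/(6 + 1) = 11/7, β = 11/(-1 - 6) = -11/7
Result: (11/7)/(u - 6) - (11/7)/(u + 1)


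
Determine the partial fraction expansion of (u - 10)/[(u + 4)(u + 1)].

At u=-4: A = (1·(-4) - 10)/(-4 + 1) = 14/3. At u=-1: B = (1·(-1) - 10)/(-1 + 4) = -11/3
Result: (14/3)/(u + 4) - (11/3)/(u + 1)


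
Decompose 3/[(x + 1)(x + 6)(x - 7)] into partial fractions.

Using cover-up method: P = -3/40, Q = 3/65, R = 3/104
Result: (-3/40)/(x + 1) + (3/65)/(x + 6) + (3/104)/(x - 7)


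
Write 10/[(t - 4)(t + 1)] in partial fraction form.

10/(t - 4)(t + 1) = P/(t - 4) + Q/(t + 1). P = 10/(4 + 1) = 2, Q = 10/(-1 - 4) = -2
Result: 2/(t - 4) - 2/(t + 1)


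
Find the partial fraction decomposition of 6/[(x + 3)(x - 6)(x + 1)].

Using cover-up method: A = 1/3, B = 2/21, C = -3/7
Result: (1/3)/(x + 3) + (2/21)/(x - 6) - (3/7)/(x + 1)


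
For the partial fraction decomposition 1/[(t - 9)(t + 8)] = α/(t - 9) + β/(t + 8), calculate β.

Cover-up at t = -8: β = 1/(-8 - 9) = -1/17


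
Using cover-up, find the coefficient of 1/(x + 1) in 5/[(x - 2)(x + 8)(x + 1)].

Cover (x + 1), set x=-1: 5/[(-1 - 2)(-1 + 8)] = -5/21


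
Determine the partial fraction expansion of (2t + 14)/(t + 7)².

(2t + 14) = α(t + 7) + β. At t = -7: β = 2·(-7) + 14 = 0. Coeff of t: α = 2
Result: 2/(t + 7)


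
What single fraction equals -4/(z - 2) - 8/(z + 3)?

Common denominator (z - 2)(z + 3). Numerator: -4(z + 3) - 8(z - 2) = (-4z - 12) - (8z - 16) = -12z + 4
Result: (-12z + 4)/[(z - 2)(z + 3)]


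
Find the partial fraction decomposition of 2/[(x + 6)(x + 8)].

2/(x + 6)(x + 8) = P/(x + 6) + Q/(x + 8). P = 2/(-6 + 8) = 1, Q = 2/(-8 + 6) = -1
Result: 1/(x + 6) - 1/(x + 8)


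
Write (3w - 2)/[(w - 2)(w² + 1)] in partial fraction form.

At w=2: P = (3·2 - 2)/(2² + 1) = 4/5. Q = -P = -4/5, R = 3 - 2·P = 7/5
Result: (4/5)/(w - 2) - ((4/5)w - 7/5)/(w² + 1)


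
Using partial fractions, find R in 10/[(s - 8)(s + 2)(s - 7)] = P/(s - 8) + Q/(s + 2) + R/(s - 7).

Cover-up at s = 7: R = 10/[(7 - 8)(7 + 2)] = 10/[(-1)(9)] = -10/9


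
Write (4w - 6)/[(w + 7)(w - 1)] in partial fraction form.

At w=-7: A = (4·(-7) - 6)/(-7 - 1) = 17/4. At w=1: B = (4·1 - 6)/(1 + 7) = -1/4
Result: (17/4)/(w + 7) - (1/4)/(w - 1)


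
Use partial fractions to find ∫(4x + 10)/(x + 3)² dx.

Decompose: P = 4, Q = 4·(-3) + 10 = -2, so (4x + 10)/(x + 3)² = 4/(x + 3) - 2/(x + 3)². Integrate: ∫ P/(x + 3) dx = 4 ln|(x + 3)|; ∫ Q/(x + 3)² dx = 2/(x + 3). Sum: 4 ln|(x + 3)| + 2/(x + 3) + C


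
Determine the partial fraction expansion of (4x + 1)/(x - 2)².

(4x + 1) = P(x - 2) + Q. At x = 2: Q = 4·2 + 1 = 9. Coeff of x: P = 4
Result: 4/(x - 2) + 9/(x - 2)²


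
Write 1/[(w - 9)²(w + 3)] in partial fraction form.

Cover-up at w=-3: C = 1/(-3 - 9)² = 1/144. Cover-up at w=9: B = 1/(9 + 3) = 1/12. Comparing w² coeff: A = -C = -1/144
Result: (-1/144)/(w - 9) + (1/12)/(w - 9)² + (1/144)/(w + 3)


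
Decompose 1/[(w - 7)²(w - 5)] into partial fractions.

Cover-up at w=5: R = 1/(5 - 7)² = 1/4. Cover-up at w=7: Q = 1/(7 - 5) = 1/2. Comparing w² coeff: P = -R = -1/4
Result: (-1/4)/(w - 7) + (1/2)/(w - 7)² + (1/4)/(w - 5)


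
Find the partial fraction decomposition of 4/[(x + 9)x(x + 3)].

Using cover-up method: α = 2/27, β = 4/27, γ = -2/9
Result: (2/27)/(x + 9) + (4/27)/x - (2/9)/(x + 3)


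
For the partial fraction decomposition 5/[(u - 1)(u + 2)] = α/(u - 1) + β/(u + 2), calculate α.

Cover-up at u = 1: α = 5/(1 + 2) = 5/3


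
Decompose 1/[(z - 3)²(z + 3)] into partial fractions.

Cover-up at z=-3: γ = 1/(-3 - 3)² = 1/36. Cover-up at z=3: β = 1/(3 + 3) = 1/6. Comparing z² coeff: α = -γ = -1/36
Result: (-1/36)/(z - 3) + (1/6)/(z - 3)² + (1/36)/(z + 3)


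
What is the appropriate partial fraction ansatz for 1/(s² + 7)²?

Repeated quadratic factor: (Ps + Q)/(s² + 7) + (Rs + S)/(s² + 7)²


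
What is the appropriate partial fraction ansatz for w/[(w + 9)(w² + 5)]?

Linear + irreducible quadratic: P/(w + 9) + (Qw + R)/(w² + 5)


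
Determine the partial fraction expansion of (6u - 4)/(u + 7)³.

(6u - 4) = α(u + 7)² + β(u + 7) + γ. At u = -7: γ = 6·(-7) - 4 = -46. Coefficients: α = 0, β = 6
Result: 6/(u + 7)² - 46/(u + 7)³


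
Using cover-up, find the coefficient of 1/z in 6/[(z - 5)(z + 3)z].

Cover z, set z=0: 6/[(0 - 5)(0 + 3)] = -2/5


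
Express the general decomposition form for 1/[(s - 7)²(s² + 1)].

Repeated linear + quadratic: A/(s - 7) + B/(s - 7)² + (Cs + D)/(s² + 1)


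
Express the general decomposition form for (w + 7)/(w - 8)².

Repeated linear factor: A/(w - 8) + B/(w - 8)²


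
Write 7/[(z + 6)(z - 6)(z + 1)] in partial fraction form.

Using cover-up method: P = 7/60, Q = 1/12, R = -1/5
Result: (7/60)/(z + 6) + (1/12)/(z - 6) - (1/5)/(z + 1)


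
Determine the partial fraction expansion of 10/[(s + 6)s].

10/(s + 6)s = α/(s + 6) + β/s. α = 10/(-6 - 0) = -5/3, β = 10/(0 + 6) = 5/3
Result: (-5/3)/(s + 6) + (5/3)/s


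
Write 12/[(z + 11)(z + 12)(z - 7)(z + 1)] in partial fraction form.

Using Heaviside cover-up: (1/15)/(z + 11) - (12/209)/(z + 12) + (1/228)/(z - 7) - (3/220)/(z + 1)


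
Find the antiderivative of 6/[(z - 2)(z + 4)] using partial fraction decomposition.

Decompose: 6/[(z - 2)(z + 4)] = 1/(z - 2) - 1/(z + 4). Integrate each term: ln|(z - 2)| - ln|(z + 4)| + C


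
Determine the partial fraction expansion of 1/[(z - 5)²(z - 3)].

Cover-up at z=3: γ = 1/(3 - 5)² = 1/4. Cover-up at z=5: β = 1/(5 - 3) = 1/2. Comparing z² coeff: α = -γ = -1/4
Result: (-1/4)/(z - 5) + (1/2)/(z - 5)² + (1/4)/(z - 3)


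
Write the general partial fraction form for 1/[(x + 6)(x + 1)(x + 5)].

Three distinct linear factors: α/(x + 6) + β/(x + 1) + γ/(x + 5)


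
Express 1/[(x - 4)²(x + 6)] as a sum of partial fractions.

Cover-up at x=-6: C = 1/(-6 - 4)² = 1/100. Cover-up at x=4: B = 1/(4 + 6) = 1/10. Comparing x² coeff: A = -C = -1/100
Result: (-1/100)/(x - 4) + (1/10)/(x - 4)² + (1/100)/(x + 6)


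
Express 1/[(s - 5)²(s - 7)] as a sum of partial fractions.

Cover-up at s=7: R = 1/(7 - 5)² = 1/4. Cover-up at s=5: Q = 1/(5 - 7) = -1/2. Comparing s² coeff: P = -R = -1/4
Result: (-1/4)/(s - 5) - (1/2)/(s - 5)² + (1/4)/(s - 7)


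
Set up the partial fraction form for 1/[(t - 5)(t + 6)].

Distinct linear factors: α/(t - 5) + β/(t + 6)


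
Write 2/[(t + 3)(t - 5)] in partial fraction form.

2/(t + 3)(t - 5) = P/(t + 3) + Q/(t - 5). P = 2/(-3 - 5) = -1/4, Q = 2/(5 + 3) = 1/4
Result: (-1/4)/(t + 3) + (1/4)/(t - 5)


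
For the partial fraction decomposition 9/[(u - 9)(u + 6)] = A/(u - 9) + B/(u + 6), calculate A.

Cover-up at u = 9: A = 9/(9 + 6) = 9/15 = 3/5


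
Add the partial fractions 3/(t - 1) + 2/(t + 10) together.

Common denominator (t - 1)(t + 10). Numerator: 3(t + 10) + 2(t - 1) = (3t + 30) + (2t - 2) = 5t + 28
Result: (5t + 28)/[(t - 1)(t + 10)]


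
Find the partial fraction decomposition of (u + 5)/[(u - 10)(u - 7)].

At u=10: A = (1·10 + 5)/(10 - 7) = 5. At u=7: B = (1·7 + 5)/(7 - 10) = -4
Result: 5/(u - 10) - 4/(u - 7)


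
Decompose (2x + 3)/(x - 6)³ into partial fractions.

(2x + 3) = α(x - 6)² + β(x - 6) + γ. At x = 6: γ = 2·6 + 3 = 15. Coefficients: α = 0, β = 2
Result: 2/(x - 6)² + 15/(x - 6)³


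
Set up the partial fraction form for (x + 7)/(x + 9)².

Repeated linear factor: P/(x + 9) + Q/(x + 9)²


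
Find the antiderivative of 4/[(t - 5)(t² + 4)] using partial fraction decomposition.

Cover-up at t=5: A = 4/(5²+4) = 4/29. Coeff matching: B = -4/29, C = -20/29. Decomposition: (4/29)/(t - 5) - ((4/29)t + 20/29)/(t² + 4). Integrate: linear → ln, quadratic → (1/2)ln + arctan: (4/29) ln|(t - 5)| - (2/29) ln(t² + 4) - (10/29) arctan(t/2) + C


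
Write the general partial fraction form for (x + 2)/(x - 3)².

Repeated linear factor: A/(x - 3) + B/(x - 3)²


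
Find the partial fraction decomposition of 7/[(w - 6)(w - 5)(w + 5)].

Using cover-up method: A = 7/11, B = -7/10, C = 7/110
Result: (7/11)/(w - 6) - (7/10)/(w - 5) + (7/110)/(w + 5)


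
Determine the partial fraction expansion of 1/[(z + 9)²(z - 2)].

Cover-up at z=2: R = 1/(2 + 9)² = 1/121. Cover-up at z=-9: Q = 1/(-9 - 2) = -1/11. Comparing z² coeff: P = -R = -1/121
Result: (-1/121)/(z + 9) - (1/11)/(z + 9)² + (1/121)/(z - 2)


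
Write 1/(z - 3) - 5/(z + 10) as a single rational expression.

Common denominator (z - 3)(z + 10). Numerator: 1(z + 10) - 5(z - 3) = (z + 10) - (5z - 15) = -4z + 25
Result: (-4z + 25)/[(z - 3)(z + 10)]


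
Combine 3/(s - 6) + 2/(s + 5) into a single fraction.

Common denominator (s - 6)(s + 5). Numerator: 3(s + 5) + 2(s - 6) = (3s + 15) + (2s - 12) = 5s + 3
Result: (5s + 3)/[(s - 6)(s + 5)]


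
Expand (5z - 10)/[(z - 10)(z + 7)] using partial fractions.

At z=10: α = (5·10 - 10)/(10 + 7) = 40/17. At z=-7: β = (5·(-7) - 10)/(-7 - 10) = 45/17
Result: (40/17)/(z - 10) + (45/17)/(z + 7)


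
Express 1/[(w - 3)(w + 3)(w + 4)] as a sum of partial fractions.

Using cover-up method: A = 1/42, B = -1/6, C = 1/7
Result: (1/42)/(w - 3) - (1/6)/(w + 3) + (1/7)/(w + 4)


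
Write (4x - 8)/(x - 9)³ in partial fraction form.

(4x - 8) = P(x - 9)² + Q(x - 9) + R. At x = 9: R = 4·9 - 8 = 28. Coefficients: P = 0, Q = 4
Result: 4/(x - 9)² + 28/(x - 9)³


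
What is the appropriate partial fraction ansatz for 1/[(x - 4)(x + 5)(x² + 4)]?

Two linear + quadratic: A/(x - 4) + B/(x + 5) + (Cx + D)/(x² + 4)


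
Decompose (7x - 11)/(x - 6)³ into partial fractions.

(7x - 11) = A(x - 6)² + B(x - 6) + C. At x = 6: C = 7·6 - 11 = 31. Coefficients: A = 0, B = 7
Result: 7/(x - 6)² + 31/(x - 6)³


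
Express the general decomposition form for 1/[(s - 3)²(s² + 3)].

Repeated linear + quadratic: A/(s - 3) + B/(s - 3)² + (Cs + D)/(s² + 3)


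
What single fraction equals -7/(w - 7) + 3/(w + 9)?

Common denominator (w - 7)(w + 9). Numerator: -7(w + 9) + 3(w - 7) = (-7w - 63) + (3w - 21) = -4w - 84
Result: (-4w - 84)/[(w - 7)(w + 9)]


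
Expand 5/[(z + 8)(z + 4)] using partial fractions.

5/(z + 8)(z + 4) = A/(z + 8) + B/(z + 4). A = 5/(-8 + 4) = -5/4, B = 5/(-4 + 8) = 5/4
Result: (-5/4)/(z + 8) + (5/4)/(z + 4)


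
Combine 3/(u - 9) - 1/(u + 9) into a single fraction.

Common denominator (u - 9)(u + 9). Numerator: 3(u + 9) - 1(u - 9) = (3u + 27) - (u - 9) = 2u + 36
Result: (2u + 36)/[(u - 9)(u + 9)]


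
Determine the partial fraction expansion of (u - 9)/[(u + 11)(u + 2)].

At u=-11: α = (1·(-11) - 9)/(-11 + 2) = 20/9. At u=-2: β = (1·(-2) - 9)/(-2 + 11) = -11/9
Result: (20/9)/(u + 11) - (11/9)/(u + 2)


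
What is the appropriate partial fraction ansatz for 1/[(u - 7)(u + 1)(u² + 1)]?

Two linear + quadratic: α/(u - 7) + β/(u + 1) + (γu + δ)/(u² + 1)


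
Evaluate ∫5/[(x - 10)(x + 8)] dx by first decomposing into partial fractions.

Decompose: 5/[(x - 10)(x + 8)] = (5/18)/(x - 10) - (5/18)/(x + 8). Integrate each term: (5/18) ln|(x - 10)| - (5/18) ln|(x + 8)| + C


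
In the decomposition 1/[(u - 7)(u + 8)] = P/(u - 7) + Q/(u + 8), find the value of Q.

Cover-up at u = -8: Q = 1/(-8 - 7) = -1/15


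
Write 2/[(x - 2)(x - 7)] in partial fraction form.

2/(x - 2)(x - 7) = A/(x - 2) + B/(x - 7). A = 2/(2 - 7) = -2/5, B = 2/(7 - 2) = 2/5
Result: (-2/5)/(x - 2) + (2/5)/(x - 7)


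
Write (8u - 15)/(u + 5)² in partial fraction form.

(8u - 15) = α(u + 5) + β. At u = -5: β = 8·(-5) - 15 = -55. Coeff of u: α = 8
Result: 8/(u + 5) - 55/(u + 5)²


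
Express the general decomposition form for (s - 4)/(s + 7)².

Repeated linear factor: A/(s + 7) + B/(s + 7)²


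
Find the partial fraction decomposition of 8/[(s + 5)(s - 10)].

8/(s + 5)(s - 10) = α/(s + 5) + β/(s - 10). α = 8/(-5 - 10) = -8/15, β = 8/(10 + 5) = 8/15
Result: (-8/15)/(s + 5) + (8/15)/(s - 10)


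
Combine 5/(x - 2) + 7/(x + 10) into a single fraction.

Common denominator (x - 2)(x + 10). Numerator: 5(x + 10) + 7(x - 2) = (5x + 50) + (7x - 14) = 12x + 36
Result: (12x + 36)/[(x - 2)(x + 10)]


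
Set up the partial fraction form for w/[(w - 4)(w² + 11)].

Linear + irreducible quadratic: P/(w - 4) + (Qw + R)/(w² + 11)


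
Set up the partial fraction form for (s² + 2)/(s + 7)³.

Repeated linear factor (power 3): α/(s + 7) + β/(s + 7)² + γ/(s + 7)³


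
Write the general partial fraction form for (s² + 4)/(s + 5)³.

Repeated linear factor (power 3): α/(s + 5) + β/(s + 5)² + γ/(s + 5)³


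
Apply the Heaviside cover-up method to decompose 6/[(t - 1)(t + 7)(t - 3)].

Cover (t - 1), t=1: P = 6/[(1 + 7)(1 - 3)] = -3/8. Cover (t + 7), t=-7: Q = 6/[(-7 - 1)(-7 - 3)] = 3/40. Cover (t - 3), t=3: R = 6/[(3 - 1)(3 + 7)] = 3/10.
Result: (-3/8)/(t - 1) + (3/40)/(t + 7) + (3/10)/(t - 3)


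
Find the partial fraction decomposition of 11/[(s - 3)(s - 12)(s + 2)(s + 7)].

Using Heaviside cover-up: (-11/450)/(s - 3) + (11/2394)/(s - 12) + (11/350)/(s + 2) - (11/950)/(s + 7)


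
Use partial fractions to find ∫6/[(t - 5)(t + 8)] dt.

Decompose: 6/[(t - 5)(t + 8)] = (6/13)/(t - 5) - (6/13)/(t + 8). Integrate each term: (6/13) ln|(t - 5)| - (6/13) ln|(t + 8)| + C


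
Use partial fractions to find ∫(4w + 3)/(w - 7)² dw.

Decompose: P = 4, Q = 4·7 + 3 = 31, so (4w + 3)/(w - 7)² = 4/(w - 7) + 31/(w - 7)². Integrate: ∫ P/(w - 7) dw = 4 ln|(w - 7)|; ∫ Q/(w - 7)² dw = -31/(w - 7). Sum: 4 ln|(w - 7)| - 31/(w - 7) + C


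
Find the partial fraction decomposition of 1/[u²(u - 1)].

Cover-up at u=1: R = 1/(1 - 0)² = 1. Cover-up at u=0: Q = 1/(0 - 1) = -1. Comparing u² coeff: P = -R = -1
Result: -1/u - 1/u² + 1/(u - 1)


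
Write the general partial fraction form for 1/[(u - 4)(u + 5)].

Distinct linear factors: α/(u - 4) + β/(u + 5)


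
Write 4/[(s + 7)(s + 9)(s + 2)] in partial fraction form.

Using cover-up method: A = -2/5, B = 2/7, C = 4/35
Result: (-2/5)/(s + 7) + (2/7)/(s + 9) + (4/35)/(s + 2)


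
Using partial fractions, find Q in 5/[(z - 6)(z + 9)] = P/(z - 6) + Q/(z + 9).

Cover-up at z = -9: Q = 5/(-9 - 6) = -5/15 = -1/3


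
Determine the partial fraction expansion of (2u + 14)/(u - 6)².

(2u + 14) = α(u - 6) + β. At u = 6: β = 2·6 + 14 = 26. Coeff of u: α = 2
Result: 2/(u - 6) + 26/(u - 6)²


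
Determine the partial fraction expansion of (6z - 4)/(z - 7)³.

(6z - 4) = A(z - 7)² + B(z - 7) + C. At z = 7: C = 6·7 - 4 = 38. Coefficients: A = 0, B = 6
Result: 6/(z - 7)² + 38/(z - 7)³


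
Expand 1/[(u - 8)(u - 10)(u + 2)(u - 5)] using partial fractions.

Using Heaviside cover-up: (-1/60)/(u - 8) + (1/120)/(u - 10) - (1/840)/(u + 2) + (1/105)/(u - 5)


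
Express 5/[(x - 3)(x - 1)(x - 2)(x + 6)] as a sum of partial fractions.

Using Heaviside cover-up: (5/18)/(x - 3) + (5/14)/(x - 1) - (5/8)/(x - 2) - (5/504)/(x + 6)


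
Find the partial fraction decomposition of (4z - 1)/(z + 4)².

(4z - 1) = P(z + 4) + Q. At z = -4: Q = 4·(-4) - 1 = -17. Coeff of z: P = 4
Result: 4/(z + 4) - 17/(z + 4)²


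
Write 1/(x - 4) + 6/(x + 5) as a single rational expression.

Common denominator (x - 4)(x + 5). Numerator: 1(x + 5) + 6(x - 4) = (x + 5) + (6x - 24) = 7x - 19
Result: (7x - 19)/[(x - 4)(x + 5)]


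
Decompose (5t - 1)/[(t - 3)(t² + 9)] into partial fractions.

At t=3: A = (5·3 - 1)/(3² + 9) = 7/9. B = -A = -7/9, C = 5 - 3·A = 8/3
Result: (7/9)/(t - 3) - ((7/9)t - 8/3)/(t² + 9)


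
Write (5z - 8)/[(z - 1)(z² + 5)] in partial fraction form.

At z=1: A = (5·1 - 8)/(1² + 5) = -1/2. B = -A = 1/2, C = 5 - 1·A = 11/2
Result: (-1/2)/(z - 1) + ((1/2)z + 11/2)/(z² + 5)
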